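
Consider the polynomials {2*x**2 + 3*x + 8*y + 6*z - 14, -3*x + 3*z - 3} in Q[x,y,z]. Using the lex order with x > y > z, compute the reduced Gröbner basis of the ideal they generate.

G = {x - z + 1, y + 1/4*z**2 + 5/8*z - 15/8}

f_1 = 2*x**2 + 3*x + 8*y + 6*z - 14, LT = x**2.
f_2 = -3*x + 3*z - 3, LT = x.

S(f_1,f_2): lcm = x**2. S = x*z + 1/2*x + 4*y + 3*z - 7.
  leading term x*z: subtract (-1/3*z)·f_2 from x*z + 1/2*x + 4*y + 3*z - 7 → 1/2*x + 4*y + z**2 + 2*z - 7
  leading term x: subtract (-1/6)·f_2 from 1/2*x + 4*y + z**2 + 2*z - 7 → 4*y + z**2 + 5/2*z - 15/2
  leading term y: no divisor's leading term divides it; move 4*y to the remainder.
  leading term z**2: no divisor's leading term divides it; move z**2 to the remainder.
  leading term z: no divisor's leading term divides it; move 5/2*z to the remainder.
  leading term 1: no divisor's leading term divides it; move -15/2 to the remainder.
  remainder 4*y + z**2 + 5/2*z - 15/2 ≠ 0; add g_3 = 4*y + z**2 + 5/2*z - 15/2 to the basis.

The other S-polynomials (S(f_1,g_3), S(f_2,g_3)) all reduce to 0 modulo the current basis, so we have a Gröbner basis.
Inter-reduce: drop elements whose leading term is divisible by another's, tail-reduce, and make monic.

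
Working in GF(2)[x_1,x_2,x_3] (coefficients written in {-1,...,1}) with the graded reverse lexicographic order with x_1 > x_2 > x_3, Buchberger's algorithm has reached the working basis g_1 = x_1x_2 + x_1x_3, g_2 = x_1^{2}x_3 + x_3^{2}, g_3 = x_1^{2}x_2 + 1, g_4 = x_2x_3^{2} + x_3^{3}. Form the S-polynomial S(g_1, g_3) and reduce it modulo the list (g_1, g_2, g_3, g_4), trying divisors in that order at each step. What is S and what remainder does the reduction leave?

S(g_1, g_3) = x_1^{2}x_3 + 1; remainder on division = x_3^{2} + 1.

lcm(LM(g_1), LM(g_3)) = x_1^{2}x_2.
S = (lcm/LT(g_1))·g_1 − (lcm/LT(g_3))·g_3 = x_1^{2}x_3 + 1.
Reduce S modulo (g_1, g_2, g_3, g_4) in that order:
  leading term x_1^{2}x_3: subtract (1)·g_2 from x_1^{2}x_3 + 1 → x_3^{2} + 1
  leading term x_3^{2}: no divisor's leading term divides it; move x_3^{2} to the remainder.
  leading term 1: no divisor's leading term divides it; move 1 to the remainder.
The remainder x_3^{2} + 1 is nonzero, so it would be added as the next basis element.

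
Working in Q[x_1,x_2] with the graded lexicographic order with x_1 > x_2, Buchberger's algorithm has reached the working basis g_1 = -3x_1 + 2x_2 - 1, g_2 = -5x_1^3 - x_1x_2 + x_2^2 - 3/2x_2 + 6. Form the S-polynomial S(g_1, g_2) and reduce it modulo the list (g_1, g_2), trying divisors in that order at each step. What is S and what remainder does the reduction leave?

S(g_1, g_2) = -2/3x_1^2x_2 + 1/3x_1^2 - 1/5x_1x_2 + 1/5x_2^2 - 3/10x_2 + 6/5; remainder on division = -8/27x_2^3 + 23/45x_2^2 - 41/90x_2 + 167/135.

lcm(LM(g_1), LM(g_2)) = x_1^3.
S = (lcm/LT(g_1))·g_1 − (lcm/LT(g_2))·g_2 = -2/3x_1^2x_2 + 1/3x_1^2 - 1/5x_1x_2 + 1/5x_2^2 - 3/10x_2 + 6/5.
Reduce S modulo (g_1, g_2) in that order:
  leading term x_1^2x_2: subtract (2/9x_1x_2)·g_1 from -2/3x_1^2x_2 + 1/3x_1^2 - 1/5x_1x_2 + 1/5x_2^2 - 3/10x_2 + 6/5 → -4/9x_1x_2^2 + 1/3x_1^2 + 1/45x_1x_2 + 1/5x_2^2 - 3/10x_2 + 6/5
  leading term x_1x_2^2: subtract (4/27x_2^2)·g_1 from -4/9x_1x_2^2 + 1/3x_1^2 + 1/45x_1x_2 + 1/5x_2^2 - 3/10x_2 + 6/5 → -8/27x_2^3 + 1/3x_1^2 + 1/45x_1x_2 + 47/135x_2^2 - 3/10x_2 + 6/5
  leading term x_2^3: no divisor's leading term divides it; move -8/27x_2^3 to the remainder.
  leading term x_1^2: subtract (-1/9x_1)·g_1 from 1/3x_1^2 + 1/45x_1x_2 + 47/135x_2^2 - 3/10x_2 + 6/5 → 11/45x_1x_2 + 47/135x_2^2 - 1/9x_1 - 3/10x_2 + 6/5
  leading term x_1x_2: subtract (-11/135x_2)·g_1 from 11/45x_1x_2 + 47/135x_2^2 - 1/9x_1 - 3/10x_2 + 6/5 → 23/45x_2^2 - 1/9x_1 - 103/270x_2 + 6/5
  leading term x_2^2: no divisor's leading term divides it; move 23/45x_2^2 to the remainder.
  leading term x_1: subtract (1/27)·g_1 from -1/9x_1 - 103/270x_2 + 6/5 → -41/90x_2 + 167/135
  leading term x_2: no divisor's leading term divides it; move -41/90x_2 to the remainder.
  leading term 1: no divisor's leading term divides it; move 167/135 to the remainder.
The remainder -8/27x_2^3 + 23/45x_2^2 - 41/90x_2 + 167/135 is nonzero, so it would be added as the next basis element.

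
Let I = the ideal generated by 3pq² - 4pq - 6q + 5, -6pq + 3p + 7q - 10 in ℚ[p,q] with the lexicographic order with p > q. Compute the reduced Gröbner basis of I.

G = {p - 14/5q² + 167/15q - 22/3, q³ - 94/21q² + 88/21q - 5/7}

f_1 = 3pq² - 4pq - 6q + 5, LT = pq².
f_2 = -6pq + 3p + 7q - 10, LT = pq.

S(f_1,f_2): lcm = pq². S = -⅚pq + 7/6q² - 11/3q + 5/3.
  reduce S modulo (f_1, f_2):
  remainder -5/12p + 7/6q² - 167/36q + 55/18 ≠ 0; add g_3 = -5/12p + 7/6q² - 167/36q + 55/18 to the basis.

S(f_1,g_3): lcm = pq². S = -4/3pq + 14/5q⁴ - 167/15q³ + 22/3q² - 2q + 5/3.
  reduce S modulo (f_1, f_2, g_3):
  remainder 14/5q⁴ - 167/15q³ + 82/15q² + 58/15q - 1 ≠ 0; add g_4 = 14/5q⁴ - 167/15q³ + 82/15q² + 58/15q - 1 to the basis.

S(f_2,g_3): lcm = pq. S = -½p + 14/5q³ - 167/15q² + 37/6q + 5/3.
  reduce S modulo (f_1, f_2, g_3, g_4):
  remainder 14/5q³ - 188/15q² + 176/15q - 2 ≠ 0; add g_5 = 14/5q³ - 188/15q² + 176/15q - 2 to the basis.

The other S-polynomials (S(f_1,g_4), S(f_2,g_4), S(g_3,g_4), S(f_1,g_5), S(f_2,g_5), S(g_3,g_5), S(g_4,g_5)) all reduce to 0 modulo the current basis, so we have a Gröbner basis.
Inter-reduce: drop elements whose leading term is divisible by another's, tail-reduce, and make monic.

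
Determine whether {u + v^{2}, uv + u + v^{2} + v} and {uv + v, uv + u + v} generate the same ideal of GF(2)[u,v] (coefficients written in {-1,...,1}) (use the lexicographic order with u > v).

No, the ideals differ.

For a fixed monomial order, each ideal has a unique reduced Gröbner basis; comparing bases decides equality.
Buchberger on the first generating set:
f_1 = u + v^{2}, LT = u.
f_2 = uv + u + v^{2} + v, LT = uv.

S(f_1,f_2): lcm = uv. S = u + v^{3} + v^{2} + v.
  leading term u: subtract (1)·f_1 from u + v^{3} + v^{2} + v → v^{3} + v
  leading term v^{3}: no divisor's leading term divides it; move v^{3} to the remainder.
  leading term v: no divisor's leading term divides it; move v to the remainder.
  remainder v^{3} + v ≠ 0; add g_3 = v^{3} + v to the basis.

The other S-polynomials (S(f_1,g_3), S(f_2,g_3)) all reduce to 0 modulo the current basis, so we have a Gröbner basis.
Inter-reduce: drop elements whose leading term is divisible by another's, tail-reduce, and make monic.
Reduced Gröbner basis: {u + v^{2}, v^{3} + v}.

Buchberger on the second generating set:
h_1 = uv + v, LT = uv.
h_2 = uv + u + v, LT = uv.

S(h_1,h_2): lcm = uv. S = u.
  leading term u: no divisor's leading term divides it; move u to the remainder.
  remainder u ≠ 0; add k_3 = u to the basis.

S(h_1,k_3): lcm = uv. S = v.
  leading term v: no divisor's leading term divides it; move v to the remainder.
  remainder v ≠ 0; add k_4 = v to the basis.

The other S-polynomials (S(h_2,k_3), S(h_1,k_4), S(h_2,k_4), S(k_3,k_4)) all reduce to 0 modulo the current basis, so we have a Gröbner basis.
Inter-reduce: drop elements whose leading term is divisible by another's, tail-reduce, and make monic.
Reduced Gröbner basis: {u, v}.

These differ, so the ideals are not equal.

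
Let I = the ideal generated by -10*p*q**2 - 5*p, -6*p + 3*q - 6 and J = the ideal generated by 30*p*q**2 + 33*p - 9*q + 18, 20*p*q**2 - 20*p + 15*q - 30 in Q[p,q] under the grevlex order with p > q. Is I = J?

Yes, the ideals are equal.

Since reduced Gröbner bases are canonical representatives of ideals under a given ordering, it suffices to compute and compare them.
Buchberger on the first generating set:
f_1 = -10*p*q**2 - 5*p, LT = p*q**2.
f_2 = -6*p + 3*q - 6, LT = p.

S(f_1,f_2): lcm = p*q**2. S = 1/2*q**3 - q**2 + 1/2*p.
  leading term q**3: no divisor's leading term divides it; move 1/2*q**3 to the remainder.
  leading term q**2: no divisor's leading term divides it; move -q**2 to the remainder.
  leading term p: subtract (-1/12)·f_2 from 1/2*p → 1/4*q - 1/2
  leading term q: no divisor's leading term divides it; move 1/4*q to the remainder.
  leading term 1: no divisor's leading term divides it; move -1/2 to the remainder.
  remainder 1/2*q**3 - q**2 + 1/4*q - 1/2 ≠ 0; add g_3 = 1/2*q**3 - q**2 + 1/4*q - 1/2 to the basis.

S(f_1,g_3): lcm = p*q**3. S = 2*p*q**2 + p.
  leading term p*q**2: subtract (-1/5)·f_1 from 2*p*q**2 + p → 0
  remainder 0.

S(f_2,g_3): leading monomials are coprime, so the S-polynomial reduces to 0 (Buchberger's first criterion).
Every S-polynomial of the final basis reduces to 0, so we have a Gröbner basis.
Inter-reduce: drop elements whose leading term is divisible by another's, tail-reduce, and make monic.
Reduced Gröbner basis: {q**3 - 2*q**2 + 1/2*q - 1, p - 1/2*q + 1}.

Buchberger on the second generating set:
h_1 = 30*p*q**2 + 33*p - 9*q + 18, LT = p*q**2.
h_2 = 20*p*q**2 - 20*p + 15*q - 30, LT = p*q**2.

S(h_1,h_2): lcm = p*q**2. S = 21/10*p - 21/20*q + 21/10.
  leading term p: no divisor's leading term divides it; move 21/10*p to the remainder.
  leading term q: no divisor's leading term divides it; move -21/20*q to the remainder.
  leading term 1: no divisor's leading term divides it; move 21/10 to the remainder.
  remainder 21/10*p - 21/20*q + 21/10 ≠ 0; add k_3 = 21/10*p - 21/20*q + 21/10 to the basis.

S(h_1,k_3): lcm = p*q**2. S = 1/2*q**3 - q**2 + 11/10*p - 3/10*q + 3/5.
  leading term q**3: no divisor's leading term divides it; move 1/2*q**3 to the remainder.
  leading term q**2: no divisor's leading term divides it; move -q**2 to the remainder.
  leading term p: subtract (11/21)·k_3 from 11/10*p - 3/10*q + 3/5 → 1/4*q - 1/2
  leading term q: no divisor's leading term divides it; move 1/4*q to the remainder.
  leading term 1: no divisor's leading term divides it; move -1/2 to the remainder.
  remainder 1/2*q**3 - q**2 + 1/4*q - 1/2 ≠ 0; add k_4 = 1/2*q**3 - q**2 + 1/4*q - 1/2 to the basis.

S(h_2,k_3): lcm = p*q**2. S = 1/2*q**3 - q**2 - p + 3/4*q - 3/2.
  leading term q**3: subtract (1)·k_4 from 1/2*q**3 - q**2 - p + 3/4*q - 3/2 → -p + 1/2*q - 1
  leading term p: subtract (-10/21)·k_3 from -p + 1/2*q - 1 → 0
  remainder 0.

S(h_1,k_4): lcm = p*q**3. S = 2*p*q**2 + 3/5*p*q - 3/10*q**2 + p + 3/5*q.
  leading term p*q**2: subtract (1/15)·h_1 from 2*p*q**2 + 3/5*p*q - 3/10*q**2 + p + 3/5*q → 3/5*p*q - 3/10*q**2 - 6/5*p + 6/5*q - 6/5
  leading term p*q: subtract (2/7*q)·k_3 from 3/5*p*q - 3/10*q**2 - 6/5*p + 6/5*q - 6/5 → -6/5*p + 3/5*q - 6/5
  leading term p: subtract (-4/7)·k_3 from -6/5*p + 3/5*q - 6/5 → 0
  remainder 0.

S(h_2,k_4): lcm = p*q**3. S = 2*p*q**2 - 3/2*p*q + 3/4*q**2 + p - 3/2*q.
  leading term p*q**2: subtract (1/15)·h_1 from 2*p*q**2 - 3/2*p*q + 3/4*q**2 + p - 3/2*q → -3/2*p*q + 3/4*q**2 - 6/5*p - 9/10*q - 6/5
  leading term p*q: subtract (-5/7*q)·k_3 from -3/2*p*q + 3/4*q**2 - 6/5*p - 9/10*q - 6/5 → -6/5*p + 3/5*q - 6/5
  leading term p: subtract (-4/7)·k_3 from -6/5*p + 3/5*q - 6/5 → 0
  remainder 0.

S(k_3,k_4): leading monomials are coprime, so the S-polynomial reduces to 0 (Buchberger's first criterion).
Every S-polynomial of the final basis reduces to 0, so we have a Gröbner basis.
Inter-reduce: drop elements whose leading term is divisible by another's, tail-reduce, and make monic.
Reduced Gröbner basis: {q**3 - 2*q**2 + 1/2*q - 1, p - 1/2*q + 1}.

These coincide, so the ideals are equal.
The same test decides containment: I ⊆ J iff every generator of I reduces to 0 modulo a Gröbner basis of J.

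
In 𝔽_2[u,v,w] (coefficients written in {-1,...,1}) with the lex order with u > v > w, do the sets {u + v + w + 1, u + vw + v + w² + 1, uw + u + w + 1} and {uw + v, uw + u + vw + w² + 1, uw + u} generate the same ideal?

No, the ideals differ.

Two ideals are equal iff their reduced Gröbner bases coincide (the reduced basis is unique for a fixed ordering).
Buchberger on the first generating set:
f_1 = u + v + w + 1, LT = u.
f_2 = u + vw + v + w² + 1, LT = u.
f_3 = uw + u + w + 1, LT = uw.

S(f_1,f_2): lcm = u. S = vw + w² + w.
  reduce S modulo (f_1, f_2, f_3):
  remainder vw + w² + w ≠ 0; add g_4 = vw + w² + w to the basis.

S(f_1,f_3): lcm = uw. S = u + vw + w² + 1.
  reduce S modulo (f_1, f_2, f_3, g_4):
  remainder v ≠ 0; add g_5 = v to the basis.

S(g_4,g_5): lcm = vw. S = w² + w.
  reduce S modulo (f_1, f_2, f_3, g_4, g_5):
  remainder w² + w ≠ 0; add g_6 = w² + w to the basis.

The other S-polynomials (S(f_2,f_3), S(f_1,g_4), S(f_2,g_4), S(f_3,g_4), S(f_1,g_5), S(f_2,g_5), S(f_3,g_5), S(f_1,g_6), S(f_2,g_6), S(f_3,g_6), S(g_4,g_6), S(g_5,g_6)) all reduce to 0 modulo the current basis, so we have a Gröbner basis.
Inter-reduce: drop elements whose leading term is divisible by another's, tail-reduce, and make monic.
Reduced Gröbner basis: {u + w + 1, v, w² + w}.

Buchberger on the second generating set:
h_1 = uw + v, LT = uw.
h_2 = uw + u + vw + w² + 1, LT = uw.
h_3 = uw + u, LT = uw.

S(h_1,h_2): lcm = uw. S = u + vw + v + w² + 1.
  reduce S modulo (h_1, h_2, h_3):
  remainder u + vw + v + w² + 1 ≠ 0; add k_4 = u + vw + v + w² + 1 to the basis.

S(h_1,h_3): lcm = uw. S = u + v.
  reduce S modulo (h_1, h_2, h_3, k_4):
  remainder vw + w² + 1 ≠ 0; add k_5 = vw + w² + 1 to the basis.

S(h_1,k_4): lcm = uw. S = vw² + vw + v + w³ + w.
  reduce S modulo (h_1, h_2, h_3, k_4, k_5):
  remainder v + w² + 1 ≠ 0; add k_6 = v + w² + 1 to the basis.

S(h_1,k_5): lcm = uvw. S = uw² + u + v².
  reduce S modulo (h_1, h_2, h_3, k_4, k_5, k_6):
  remainder w³ + w² + w + 1 ≠ 0; add k_7 = w³ + w² + w + 1 to the basis.

The other S-polynomials (S(h_2,h_3), S(h_2,k_4), S(h_3,k_4), S(h_2,k_5), S(h_3,k_5), S(k_4,k_5), S(h_1,k_6), S(h_2,k_6), S(h_3,k_6), S(k_4,k_6), S(k_5,k_6), S(h_1,k_7), S(h_2,k_7), S(h_3,k_7), S(k_4,k_7), S(k_5,k_7), S(k_6,k_7)) all reduce to 0 modulo the current basis, so we have a Gröbner basis.
Inter-reduce: drop elements whose leading term is divisible by another's, tail-reduce, and make monic.
Reduced Gröbner basis: {u + w² + 1, v + w² + 1, w³ + w² + w + 1}.

These differ, so the ideals are not equal.
The same test decides containment: I ⊆ J iff every generator of I reduces to 0 modulo a Gröbner basis of J.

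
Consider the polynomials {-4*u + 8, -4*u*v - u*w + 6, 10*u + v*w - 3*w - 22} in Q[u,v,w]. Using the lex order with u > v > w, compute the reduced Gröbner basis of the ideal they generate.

G = {u - 2, v + 1/4*w - 3/4, w**2 + 9*w + 8}

Buchberger's algorithm terminates because the ascending chain of leading-term ideals stabilizes.

f_1 = -4*u + 8, LT = u.
f_2 = -4*u*v - u*w + 6, LT = u*v.
f_3 = 10*u + v*w - 3*w - 22, LT = u.

S(f_1,f_2): lcm = u*v. S = -1/4*u*w - 2*v + 3/2.
  leading term u*w: subtract (1/16*w)·f_1 from -1/4*u*w - 2*v + 3/2 → -2*v - 1/2*w + 3/2
  leading term v: no divisor's leading term divides it; move -2*v to the remainder.
  leading term w: no divisor's leading term divides it; move -1/2*w to the remainder.
  leading term 1: no divisor's leading term divides it; move 3/2 to the remainder.
  remainder -2*v - 1/2*w + 3/2 ≠ 0; add g_4 = -2*v - 1/2*w + 3/2 to the basis.

S(f_1,f_3): lcm = u. S = -1/10*v*w + 3/10*w + 1/5.
  leading term v*w: subtract (1/20*w)·g_4 from -1/10*v*w + 3/10*w + 1/5 → 1/40*w**2 + 9/40*w + 1/5
  leading term w**2: no divisor's leading term divides it; move 1/40*w**2 to the remainder.
  leading term w: no divisor's leading term divides it; move 9/40*w to the remainder.
  leading term 1: no divisor's leading term divides it; move 1/5 to the remainder.
  remainder 1/40*w**2 + 9/40*w + 1/5 ≠ 0; add g_5 = 1/40*w**2 + 9/40*w + 1/5 to the basis.

The other S-polynomials (S(f_2,f_3), S(f_1,g_4), S(f_2,g_4), S(f_3,g_4), S(f_1,g_5), S(f_2,g_5), S(f_3,g_5), S(g_4,g_5)) all reduce to 0 modulo the current basis, so we have a Gröbner basis.
Inter-reduce: drop elements whose leading term is divisible by another's, tail-reduce, and make monic.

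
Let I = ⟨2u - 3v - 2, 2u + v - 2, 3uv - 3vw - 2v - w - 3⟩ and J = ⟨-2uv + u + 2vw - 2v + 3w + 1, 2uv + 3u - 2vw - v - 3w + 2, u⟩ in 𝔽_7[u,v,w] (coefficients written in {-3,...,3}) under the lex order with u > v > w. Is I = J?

No, the ideals differ.

Two ideals are equal iff their reduced Gröbner bases coincide (the reduced basis is unique for a fixed ordering).
Buchberger on the first generating set:
f_1 = 2u - 3v - 2, LT = u.
f_2 = 2u + v - 2, LT = u.
f_3 = 3uv - 3vw - 2v - w - 3, LT = uv.

S(f_1,f_2): lcm = u. S = -2v.
  leading term v: no divisor's leading term divides it; move -2v to the remainder.
  remainder -2v ≠ 0; add g_4 = -2v to the basis.

S(f_1,f_3): lcm = uv. S = 2v² + vw + 2v - 2w + 1.
  leading term v²: subtract (-v)·g_4 from 2v² + vw + 2v - 2w + 1 → vw + 2v - 2w + 1
  leading term vw: subtract (3w)·g_4 from vw + 2v - 2w + 1 → 2v - 2w + 1
  leading term v: subtract (-1)·g_4 from 2v - 2w + 1 → -2w + 1
  leading term w: no divisor's leading term divides it; move -2w to the remainder.
  leading term 1: no divisor's leading term divides it; move 1 to the remainder.
  remainder -2w + 1 ≠ 0; add g_5 = -2w + 1 to the basis.

The other S-polynomials (S(f_2,f_3), S(f_1,g_4), S(f_2,g_4), S(f_3,g_4), S(f_1,g_5), S(f_2,g_5), S(f_3,g_5), S(g_4,g_5)) all reduce to 0 modulo the current basis, so we have a Gröbner basis.
Inter-reduce: drop elements whose leading term is divisible by another's, tail-reduce, and make monic.
Reduced Gröbner basis: {u - 1, v, w + 3}.

Buchberger on the second generating set:
h_1 = -2uv + u + 2vw - 2v + 3w + 1, LT = uv.
h_2 = 2uv + 3u - 2vw - v - 3w + 2, LT = uv.
h_3 = u, LT = u.

S(h_1,h_2): lcm = uv. S = -2u - 2v + 2.
  leading term u: subtract (-2)·h_3 from -2u - 2v + 2 → -2v + 2
  leading term v: no divisor's leading term divides it; move -2v to the remainder.
  leading term 1: no divisor's leading term divides it; move 2 to the remainder.
  remainder -2v + 2 ≠ 0; add k_4 = -2v + 2 to the basis.

S(h_1,h_3): lcm = uv. S = 3u - vw + v + 2w + 3.
  leading term u: subtract (3)·h_3 from 3u - vw + v + 2w + 3 → -vw + v + 2w + 3
  leading term vw: subtract (-3w)·k_4 from -vw + v + 2w + 3 → v + w + 3
  leading term v: subtract (3)·k_4 from v + w + 3 → w - 3
  leading term w: no divisor's leading term divides it; move w to the remainder.
  leading term 1: no divisor's leading term divides it; move -3 to the remainder.
  remainder w - 3 ≠ 0; add k_5 = w - 3 to the basis.

The other S-polynomials (S(h_2,h_3), S(h_1,k_4), S(h_2,k_4), S(h_3,k_4), S(h_1,k_5), S(h_2,k_5), S(h_3,k_5), S(k_4,k_5)) all reduce to 0 modulo the current basis, so we have a Gröbner basis.
Inter-reduce: drop elements whose leading term is divisible by another's, tail-reduce, and make monic.
Reduced Gröbner basis: {u, v - 1, w - 3}.

These differ, so the ideals are not equal.
The choice of monomial ordering does not affect the verdict — as long as both bases are computed under the same ordering, their equality decides ideal equality.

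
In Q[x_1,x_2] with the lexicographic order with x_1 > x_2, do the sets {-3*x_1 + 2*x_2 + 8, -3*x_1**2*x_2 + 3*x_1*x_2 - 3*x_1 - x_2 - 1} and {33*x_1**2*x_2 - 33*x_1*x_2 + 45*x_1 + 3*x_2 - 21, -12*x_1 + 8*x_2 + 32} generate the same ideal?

For a fixed monomial order, each ideal has a unique reduced Gröbner basis; comparing bases decides equality.
Buchberger on the first generating set:
f_1 = -3*x_1 + 2*x_2 + 8, LT = x_1.
f_2 = -3*x_1**2*x_2 + 3*x_1*x_2 - 3*x_1 - x_2 - 1, LT = x_1**2*x_2.

S(f_1,f_2): lcm = x_1**2*x_2. S = -2/3*x_1*x_2**2 - 5/3*x_1*x_2 - x_1 - 1/3*x_2 - 1/3.
  reduce S modulo (f_1, f_2):
  remainder -4/9*x_2**3 - 26/9*x_2**2 - 49/9*x_2 - 3 ≠ 0; add g_3 = -4/9*x_2**3 - 26/9*x_2**2 - 49/9*x_2 - 3 to the basis.

The other S-polynomials (S(f_1,g_3), S(f_2,g_3)) all reduce to 0 modulo the current basis, so we have a Gröbner basis.
Inter-reduce: drop elements whose leading term is divisible by another's, tail-reduce, and make monic.
Reduced Gröbner basis: {x_1 - 2/3*x_2 - 8/3, x_2**3 + 13/2*x_2**2 + 49/4*x_2 + 27/4}.

Buchberger on the second generating set:
h_1 = 33*x_1**2*x_2 - 33*x_1*x_2 + 45*x_1 + 3*x_2 - 21, LT = x_1**2*x_2.
h_2 = -12*x_1 + 8*x_2 + 32, LT = x_1.

S(h_1,h_2): lcm = x_1**2*x_2. S = 2/3*x_1*x_2**2 + 5/3*x_1*x_2 + 15/11*x_1 + 1/11*x_2 - 7/11.
  reduce S modulo (h_1, h_2):
  remainder 4/9*x_2**3 + 26/9*x_2**2 + 49/9*x_2 + 3 ≠ 0; add k_3 = 4/9*x_2**3 + 26/9*x_2**2 + 49/9*x_2 + 3 to the basis.

The other S-polynomials (S(h_1,k_3), S(h_2,k_3)) all reduce to 0 modulo the current basis, so we have a Gröbner basis.
Inter-reduce: drop elements whose leading term is divisible by another's, tail-reduce, and make monic.
Reduced Gröbner basis: {x_1 - 2/3*x_2 - 8/3, x_2**3 + 13/2*x_2**2 + 49/4*x_2 + 27/4}.

Same reduced basis, so the two generating sets span the same ideal.

Yes, the ideals are equal.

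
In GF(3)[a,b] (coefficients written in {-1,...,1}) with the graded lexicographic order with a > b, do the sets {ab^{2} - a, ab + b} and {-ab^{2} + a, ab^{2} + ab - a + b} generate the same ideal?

For a fixed monomial order, each ideal has a unique reduced Gröbner basis; comparing bases decides equality.
Buchberger on the first generating set:
f_1 = ab^{2} - a, LT = ab^{2}.
f_2 = ab + b, LT = ab.

S(f_1,f_2): lcm = ab^{2}. S = -b^{2} - a.
  reduce S modulo (f_1, f_2):
  remainder -b^{2} - a ≠ 0; add g_3 = -b^{2} - a to the basis.

S(f_1,g_3): lcm = ab^{2}. S = -a^{2} - a.
  reduce S modulo (f_1, f_2, g_3):
  remainder -a^{2} - a ≠ 0; add g_4 = -a^{2} - a to the basis.

The other S-polynomials (S(f_2,g_3), S(f_1,g_4), S(f_2,g_4), S(g_3,g_4)) all reduce to 0 modulo the current basis, so we have a Gröbner basis.
Inter-reduce: drop elements whose leading term is divisible by another's, tail-reduce, and make monic.
Reduced Gröbner basis: {a^{2} + a, ab + b, b^{2} + a}.

Buchberger on the second generating set:
h_1 = -ab^{2} + a, LT = ab^{2}.
h_2 = ab^{2} + ab - a + b, LT = ab^{2}.

S(h_1,h_2): lcm = ab^{2}. S = -ab - b.
  reduce S modulo (h_1, h_2):
  remainder -ab - b ≠ 0; add k_3 = -ab - b to the basis.

S(h_1,k_3): lcm = ab^{2}. S = -b^{2} - a.
  reduce S modulo (h_1, h_2, k_3):
  remainder -b^{2} - a ≠ 0; add k_4 = -b^{2} - a to the basis.

S(h_1,k_4): lcm = ab^{2}. S = -a^{2} - a.
  reduce S modulo (h_1, h_2, k_3, k_4):
  remainder -a^{2} - a ≠ 0; add k_5 = -a^{2} - a to the basis.

The other S-polynomials (S(h_2,k_3), S(h_2,k_4), S(k_3,k_4), S(h_1,k_5), S(h_2,k_5), S(k_3,k_5), S(k_4,k_5)) all reduce to 0 modulo the current basis, so we have a Gröbner basis.
Inter-reduce: drop elements whose leading term is divisible by another's, tail-reduce, and make monic.
Reduced Gröbner basis: {a^{2} + a, ab + b, b^{2} + a}.

Same reduced basis, so the two generating sets span the same ideal.

Yes, the ideals are equal.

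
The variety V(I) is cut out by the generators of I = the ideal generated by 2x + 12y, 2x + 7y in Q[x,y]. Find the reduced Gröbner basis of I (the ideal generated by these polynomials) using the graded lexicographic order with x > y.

f_1 = 2x + 12y, LT = x.
f_2 = 2x + 7y, LT = x.

S(f_1,f_2): lcm = x. S = \tfrac{5}{2}y.
  leading term y: no divisor's leading term divides it; move \tfrac{5}{2}y to the remainder.
  remainder \tfrac{5}{2}y ≠ 0; add g_3 = \tfrac{5}{2}y to the basis.

The other S-polynomials (S(f_1,g_3), S(f_2,g_3)) all reduce to 0 modulo the current basis, so we have a Gröbner basis.
Inter-reduce: drop elements whose leading term is divisible by another's, tail-reduce, and make monic.

G = {x, y}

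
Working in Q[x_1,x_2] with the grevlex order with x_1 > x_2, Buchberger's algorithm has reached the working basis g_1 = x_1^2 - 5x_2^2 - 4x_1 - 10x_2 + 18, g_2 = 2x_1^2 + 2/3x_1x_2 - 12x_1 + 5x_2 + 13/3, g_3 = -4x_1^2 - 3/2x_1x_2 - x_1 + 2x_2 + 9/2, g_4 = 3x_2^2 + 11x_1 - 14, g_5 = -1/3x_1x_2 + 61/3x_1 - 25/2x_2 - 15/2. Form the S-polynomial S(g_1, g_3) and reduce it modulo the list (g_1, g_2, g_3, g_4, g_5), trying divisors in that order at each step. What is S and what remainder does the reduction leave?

S(g_1, g_3) = -3/8x_1x_2 - 5x_2^2 - 17/4x_1 - 19/2x_2 + 153/8; remainder on division = -211/24x_1 + 73/16x_2 + 203/48.

lcm(LM(g_1), LM(g_3)) = x_1^2.
S = (lcm/LT(g_1))·g_1 − (lcm/LT(g_3))·g_3 = -3/8x_1x_2 - 5x_2^2 - 17/4x_1 - 19/2x_2 + 153/8.
Reduce S modulo (g_1, g_2, g_3, g_4, g_5) in that order:
  leading term x_1x_2: subtract (9/8)·g_5 from -3/8x_1x_2 - 5x_2^2 - 17/4x_1 - 19/2x_2 + 153/8 → -5x_2^2 - 217/8x_1 + 73/16x_2 + 441/16
  leading term x_2^2: subtract (-5/3)·g_4 from -5x_2^2 - 217/8x_1 + 73/16x_2 + 441/16 → -211/24x_1 + 73/16x_2 + 203/48
  leading term x_1: no divisor's leading term divides it; move -211/24x_1 to the remainder.
  leading term x_2: no divisor's leading term divides it; move 73/16x_2 to the remainder.
  leading term 1: no divisor's leading term divides it; move 203/48 to the remainder.
The remainder -211/24x_1 + 73/16x_2 + 203/48 is nonzero, so it would be added as the next basis element.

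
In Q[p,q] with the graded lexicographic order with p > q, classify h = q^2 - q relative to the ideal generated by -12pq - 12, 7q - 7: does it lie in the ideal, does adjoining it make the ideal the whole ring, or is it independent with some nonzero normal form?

q^2 - q lies in I (it reduces to 0).

First compute the reduced Gröbner basis of I by Buchberger's algorithm.
f_1 = -12pq - 12, LT = pq.
f_2 = 7q - 7, LT = q.

S(f_1,f_2): lcm = pq. S = p + 1.
  leading term p: no divisor's leading term divides it; move p to the remainder.
  leading term 1: no divisor's leading term divides it; move 1 to the remainder.
  remainder p + 1 ≠ 0; add k_3 = p + 1 to the basis.

The other S-polynomials (S(f_1,k_3), S(f_2,k_3)) all reduce to 0 modulo the current basis, so we have a Gröbner basis.
Inter-reduce: drop elements whose leading term is divisible by another's, tail-reduce, and make monic.
Reduced Gröbner basis: {p + 1, q - 1}.
Label its elements g_1 = p + 1, g_2 = q - 1.

Reduce h = q^2 - q modulo G:
  leading term q^2: subtract (q)·g_2 from q^2 - q → 0
  normal form = 0.
Since the normal form is 0, h ∈ I.

The remainder on division by a Gröbner basis is unique — it is the normal form.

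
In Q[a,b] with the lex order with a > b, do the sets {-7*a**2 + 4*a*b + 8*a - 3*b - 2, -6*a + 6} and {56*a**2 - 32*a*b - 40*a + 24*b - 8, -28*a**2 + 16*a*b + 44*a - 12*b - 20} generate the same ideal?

Yes, the ideals are equal.

Equality of ideals is decidable: compute both reduced Gröbner bases (unique for the ordering) and check whether they agree.
Buchberger on the first generating set:
f_1 = -7*a**2 + 4*a*b + 8*a - 3*b - 2, LT = a**2.
f_2 = -6*a + 6, LT = a.

S(f_1,f_2): lcm = a**2. S = -4/7*a*b - 1/7*a + 3/7*b + 2/7.
  leading term a*b: subtract (2/21*b)·f_2 from -4/7*a*b - 1/7*a + 3/7*b + 2/7 → -1/7*a - 1/7*b + 2/7
  leading term a: subtract (1/42)·f_2 from -1/7*a - 1/7*b + 2/7 → -1/7*b + 1/7
  leading term b: no divisor's leading term divides it; move -1/7*b to the remainder.
  leading term 1: no divisor's leading term divides it; move 1/7 to the remainder.
  remainder -1/7*b + 1/7 ≠ 0; add g_3 = -1/7*b + 1/7 to the basis.

S(f_1,g_3): leading monomials are coprime, so the S-polynomial reduces to 0 (Buchberger's first criterion).
S(f_2,g_3): leading monomials are coprime, so the S-polynomial reduces to 0 (Buchberger's first criterion).
Every S-polynomial of the final basis reduces to 0, so we have a Gröbner basis.
Inter-reduce: drop elements whose leading term is divisible by another's, tail-reduce, and make monic.
Reduced Gröbner basis: {a - 1, b - 1}.

Buchberger on the second generating set:
h_1 = 56*a**2 - 32*a*b - 40*a + 24*b - 8, LT = a**2.
h_2 = -28*a**2 + 16*a*b + 44*a - 12*b - 20, LT = a**2.

S(h_1,h_2): lcm = a**2. S = 6/7*a - 6/7.
  leading term a: no divisor's leading term divides it; move 6/7*a to the remainder.
  leading term 1: no divisor's leading term divides it; move -6/7 to the remainder.
  remainder 6/7*a - 6/7 ≠ 0; add k_3 = 6/7*a - 6/7 to the basis.

S(h_1,k_3): lcm = a**2. S = -4/7*a*b + 2/7*a + 3/7*b - 1/7.
  leading term a*b: subtract (-2/3*b)·k_3 from -4/7*a*b + 2/7*a + 3/7*b - 1/7 → 2/7*a - 1/7*b - 1/7
  leading term a: subtract (1/3)·k_3 from 2/7*a - 1/7*b - 1/7 → -1/7*b + 1/7
  leading term b: no divisor's leading term divides it; move -1/7*b to the remainder.
  leading term 1: no divisor's leading term divides it; move 1/7 to the remainder.
  remainder -1/7*b + 1/7 ≠ 0; add k_4 = -1/7*b + 1/7 to the basis.

S(h_2,k_3): lcm = a**2. S = -4/7*a*b - 4/7*a + 3/7*b + 5/7.
  leading term a*b: subtract (-2/3*b)·k_3 from -4/7*a*b - 4/7*a + 3/7*b + 5/7 → -4/7*a - 1/7*b + 5/7
  leading term a: subtract (-2/3)·k_3 from -4/7*a - 1/7*b + 5/7 → -1/7*b + 1/7
  leading term b: subtract (1)·k_4 from -1/7*b + 1/7 → 0
  remainder 0.

S(h_1,k_4): leading monomials are coprime, so the S-polynomial reduces to 0 (Buchberger's first criterion).
S(h_2,k_4): leading monomials are coprime, so the S-polynomial reduces to 0 (Buchberger's first criterion).
S(k_3,k_4): leading monomials are coprime, so the S-polynomial reduces to 0 (Buchberger's first criterion).
Every S-polynomial of the final basis reduces to 0, so we have a Gröbner basis.
Inter-reduce: drop elements whose leading term is divisible by another's, tail-reduce, and make monic.
Reduced Gröbner basis: {a - 1, b - 1}.

Same reduced basis, so the two generating sets span the same ideal.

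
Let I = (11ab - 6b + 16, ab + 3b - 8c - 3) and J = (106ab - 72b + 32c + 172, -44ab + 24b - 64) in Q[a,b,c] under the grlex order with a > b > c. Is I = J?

Yes, the ideals are equal.

Since reduced Gröbner bases are canonical representatives of ideals under a given ordering, it suffices to compute and compare them.
Buchberger on the first generating set:
f_1 = 11ab - 6b + 16, LT = ab.
f_2 = ab + 3b - 8c - 3, LT = ab.

S(f_1,f_2): lcm = ab. S = -39/11b + 8c + 49/11.
  leading term b: no divisor's leading term divides it; move -39/11b to the remainder.
  leading term c: no divisor's leading term divides it; move 8c to the remainder.
  leading term 1: no divisor's leading term divides it; move 49/11 to the remainder.
  remainder -39/11b + 8c + 49/11 ≠ 0; add g_3 = -39/11b + 8c + 49/11 to the basis.

S(f_1,g_3): lcm = ab. S = 88/39ac + 49/39a - 6/11b + 16/11.
  leading term ac: no divisor's leading term divides it; move 88/39ac to the remainder.
  leading term a: no divisor's leading term divides it; move 49/39a to the remainder.
  leading term b: subtract (2/13)·g_3 from -6/11b + 16/11 → -16/13c + 10/13
  leading term c: no divisor's leading term divides it; move -16/13c to the remainder.
  leading term 1: no divisor's leading term divides it; move 10/13 to the remainder.
  remainder 88/39ac + 49/39a - 16/13c + 10/13 ≠ 0; add g_4 = 88/39ac + 49/39a - 16/13c + 10/13 to the basis.

The other S-polynomials (S(f_2,g_3), S(f_1,g_4), S(f_2,g_4), S(g_3,g_4)) all reduce to 0 modulo the current basis, so we have a Gröbner basis.
Inter-reduce: drop elements whose leading term is divisible by another's, tail-reduce, and make monic.
Reduced Gröbner basis: {ac + 49/88a - 6/11c + 15/44, b - 88/39c - 49/39}.

Buchberger on the second generating set:
h_1 = 106ab - 72b + 32c + 172, LT = ab.
h_2 = -44ab + 24b - 64, LT = ab.

S(h_1,h_2): lcm = ab. S = -78/583b + 16/53c + 98/583.
  leading term b: no divisor's leading term divides it; move -78/583b to the remainder.
  leading term c: no divisor's leading term divides it; move 16/53c to the remainder.
  leading term 1: no divisor's leading term divides it; move 98/583 to the remainder.
  remainder -78/583b + 16/53c + 98/583 ≠ 0; add k_3 = -78/583b + 16/53c + 98/583 to the basis.

S(h_1,k_3): lcm = ab. S = 88/39ac + 49/39a - 36/53b + 16/53c + 86/53.
  leading term ac: no divisor's leading term divides it; move 88/39ac to the remainder.
  leading term a: no divisor's leading term divides it; move 49/39a to the remainder.
  leading term b: subtract (66/13)·k_3 from -36/53b + 16/53c + 86/53 → -16/13c + 10/13
  leading term c: no divisor's leading term divides it; move -16/13c to the remainder.
  leading term 1: no divisor's leading term divides it; move 10/13 to the remainder.
  remainder 88/39ac + 49/39a - 16/13c + 10/13 ≠ 0; add k_4 = 88/39ac + 49/39a - 16/13c + 10/13 to the basis.

The other S-polynomials (S(h_2,k_3), S(h_1,k_4), S(h_2,k_4), S(k_3,k_4)) all reduce to 0 modulo the current basis, so we have a Gröbner basis.
Inter-reduce: drop elements whose leading term is divisible by another's, tail-reduce, and make monic.
Reduced Gröbner basis: {ac + 49/88a - 6/11c + 15/44, b - 88/39c - 49/39}.

These coincide, so the ideals are equal.
The same test decides containment: I ⊆ J iff every generator of I reduces to 0 modulo a Gröbner basis of J.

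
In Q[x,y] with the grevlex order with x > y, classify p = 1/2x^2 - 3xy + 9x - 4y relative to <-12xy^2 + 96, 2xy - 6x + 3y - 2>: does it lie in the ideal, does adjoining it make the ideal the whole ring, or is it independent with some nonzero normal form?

First compute the reduced Gröbner basis of I by Buchberger's algorithm.
f_1 = -12xy^2 + 96, LT = xy^2.
f_2 = 2xy - 6x + 3y - 2, LT = xy.

S(f_1,f_2): lcm = xy^2. S = 3xy - 3/2y^2 + y - 8.
  leading term xy: subtract (3/2)·f_2 from 3xy - 3/2y^2 + y - 8 → -3/2y^2 + 9x - 7/2y - 5
  leading term y^2: no divisor's leading term divides it; move -3/2y^2 to the remainder.
  leading term x: no divisor's leading term divides it; move 9x to the remainder.
  leading term y: no divisor's leading term divides it; move -7/2y to the remainder.
  leading term 1: no divisor's leading term divides it; move -5 to the remainder.
  remainder -3/2y^2 + 9x - 7/2y - 5 ≠ 0; add h_3 = -3/2y^2 + 9x - 7/2y - 5 to the basis.

S(f_1,h_3): lcm = xy^2. S = 6x^2 - 7/3xy - 10/3x - 8.
  leading term x^2: no divisor's leading term divides it; move 6x^2 to the remainder.
  leading term xy: subtract (-7/6)·f_2 from -7/3xy - 10/3x - 8 → -31/3x + 7/2y - 31/3
  leading term x: no divisor's leading term divides it; move -31/3x to the remainder.
  leading term y: no divisor's leading term divides it; move 7/2y to the remainder.
  leading term 1: no divisor's leading term divides it; move -31/3 to the remainder.
  remainder 6x^2 - 31/3x + 7/2y - 31/3 ≠ 0; add h_4 = 6x^2 - 31/3x + 7/2y - 31/3 to the basis.

The other S-polynomials (S(f_2,h_3), S(f_1,h_4), S(f_2,h_4), S(h_3,h_4)) all reduce to 0 modulo the current basis, so we have a Gröbner basis.
Inter-reduce: drop elements whose leading term is divisible by another's, tail-reduce, and make monic.
Reduced Gröbner basis: {x^2 - 31/18x + 7/12y - 31/18, xy - 3x + 3/2y - 1, y^2 - 6x + 7/3y + 10/3}.
Label its elements g_1 = x^2 - 31/18x + 7/12y - 31/18, g_2 = xy - 3x + 3/2y - 1, g_3 = y^2 - 6x + 7/3y + 10/3.

Reduce p = 1/2x^2 - 3xy + 9x - 4y modulo G:
  leading term x^2: subtract (1/2)·g_1 from 1/2x^2 - 3xy + 9x - 4y → -3xy + 355/36x - 103/24y + 31/36
  leading term xy: subtract (-3)·g_2 from -3xy + 355/36x - 103/24y + 31/36 → 31/36x + 5/24y - 77/36
  leading term x: no divisor's leading term divides it; move 31/36x to the remainder.
  leading term y: no divisor's leading term divides it; move 5/24y to the remainder.
  leading term 1: no divisor's leading term divides it; move -77/36 to the remainder.
  normal form = 31/36x + 5/24y - 77/36.
The normal form is nonzero, so p ∉ I. Since p minus its normal form lies in I, I + (p) = I + (r) where r = 31/36x + 5/24y - 77/36; decide whether this ideal is the whole ring.
Run Buchberger on G together with r (pairs among the g_i already reduce to 0 since G is a Gröbner basis):
g_1 = x^2 - 31/18x + 7/12y - 31/18, LT = x^2.
g_2 = xy - 3x + 3/2y - 1, LT = xy.
g_3 = y^2 - 6x + 7/3y + 10/3, LT = y^2.
r = 31/36x + 5/24y - 77/36, LT = x.

S(g_1,r): lcm = x^2. S = -15/62xy + 425/558x + 7/12y - 31/18.
  leading term xy: subtract (-15/62)·g_2 from -15/62xy + 425/558x + 7/12y - 31/18 → 10/279x + 88/93y - 548/279
  leading term x: subtract (40/961)·r from 10/279x + 88/93y - 548/279 → 901/961y - 1802/961
  leading term y: no divisor's leading term divides it; move 901/961y to the remainder.
  leading term 1: no divisor's leading term divides it; move -1802/961 to the remainder.
  remainder 901/961y - 1802/961 ≠ 0; add m_5 = 901/961y - 1802/961 to the basis.

The other S-polynomials (S(g_1,g_2), S(g_1,g_3), S(g_2,g_3), S(g_2,r), S(g_3,r), S(g_1,m_5), S(g_2,m_5), S(g_3,m_5), S(r,m_5)) all reduce to 0 modulo the current basis, so we have a Gröbner basis.
Inter-reduce: drop elements whose leading term is divisible by another's, tail-reduce, and make monic.
Reduced Gröbner basis: {x - 2, y - 2}.
The reduced Gröbner basis of I + (p) is {x - 2, y - 2} ≠ {1}, a proper ideal, so the enlarged system stays consistent: p is independent of I, with normal form 31/36x + 5/24y - 77/36.

1/2x^2 - 3xy + 9x - 4y is independent of I; its normal form modulo I is 31/36x + 5/24y - 77/36.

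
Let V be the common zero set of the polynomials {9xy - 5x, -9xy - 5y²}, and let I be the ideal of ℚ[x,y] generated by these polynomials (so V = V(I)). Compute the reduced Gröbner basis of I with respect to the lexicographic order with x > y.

G = {x + y², y³ - 5/9y²}

f_1 = 9xy - 5x, LT = xy.
f_2 = -9xy - 5y², LT = xy.

S(f_1,f_2): lcm = xy. S = -5/9x - 5/9y².
  reduce S modulo (f_1, f_2):
  remainder -5/9x - 5/9y² ≠ 0; add g_3 = -5/9x - 5/9y² to the basis.

S(f_1,g_3): lcm = xy. S = -5/9x - y³.
  reduce S modulo (f_1, f_2, g_3):
  remainder -y³ + 5/9y² ≠ 0; add g_4 = -y³ + 5/9y² to the basis.

The other S-polynomials (S(f_2,g_3), S(f_1,g_4), S(f_2,g_4), S(g_3,g_4)) all reduce to 0 modulo the current basis, so we have a Gröbner basis.
Inter-reduce: drop elements whose leading term is divisible by another's, tail-reduce, and make monic.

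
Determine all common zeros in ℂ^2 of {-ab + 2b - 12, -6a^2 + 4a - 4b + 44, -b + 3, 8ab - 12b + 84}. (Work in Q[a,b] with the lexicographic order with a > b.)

Compute a lex Gröbner basis by Buchberger's algorithm.
f_1 = -ab + 2b - 12, LT = ab.
f_2 = -6a^2 + 4a - 4b + 44, LT = a^2.
f_3 = -b + 3, LT = b.
f_4 = 8ab - 12b + 84, LT = ab.

S(f_1,f_2): lcm = a^2b. S = -4/3ab + 12a - 2/3b^2 + 22/3b.
  leading term ab: subtract (4/3)·f_1 from -4/3ab + 12a - 2/3b^2 + 22/3b → 12a - 2/3b^2 + 14/3b + 16
  leading term a: no divisor's leading term divides it; move 12a to the remainder.
  leading term b^2: subtract (2/3b)·f_3 from -2/3b^2 + 14/3b + 16 → 8/3b + 16
  leading term b: subtract (-8/3)·f_3 from 8/3b + 16 → 24
  leading term 1: no divisor's leading term divides it; move 24 to the remainder.
  remainder 12a + 24 ≠ 0; add h_5 = 12a + 24 to the basis.

The other S-polynomials (S(f_1,f_3), S(f_1,f_4), S(f_2,f_3), S(f_2,f_4), S(f_3,f_4), S(f_1,h_5), S(f_2,h_5), S(f_3,h_5), S(f_4,h_5)) all reduce to 0 modulo the current basis, so we have a Gröbner basis.
Inter-reduce: drop elements whose leading term is divisible by another's, tail-reduce, and make monic.
Reduced Gröbner basis: {a + 2, b - 3}.

From the last basis element, b - 3 = 0, so b takes values in {3}. Each choice, substituted upward through the basis, yields the corresponding point(s) of the solution set.
  b = 3: the earlier basis element becomes a + 2 = 0, giving a = -2 — point (-2, 3).
Each listed point satisfies every original equation (direct substitution).

{(-2, 3)}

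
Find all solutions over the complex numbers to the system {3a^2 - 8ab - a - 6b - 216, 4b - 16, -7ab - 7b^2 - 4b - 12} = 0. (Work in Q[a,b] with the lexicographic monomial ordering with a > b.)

Compute a lex Gröbner basis by Buchberger's algorithm.
f_1 = 3a^2 - 8ab - a - 6b - 216, LT = a^2.
f_2 = 4b - 16, LT = b.
f_3 = -7ab - 7b^2 - 4b - 12, LT = ab.

S(f_1,f_3): lcm = a^2b. S = -11/3ab^2 - 19/21ab - 12/7a - 2b^2 - 72b.
  leading term ab^2: subtract (-11/12ab)·f_2 from -11/3ab^2 - 19/21ab - 12/7a - 2b^2 - 72b → -109/7ab - 12/7a - 2b^2 - 72b
  leading term ab: subtract (-109/28a)·f_2 from -109/7ab - 12/7a - 2b^2 - 72b → -64a - 2b^2 - 72b
  leading term a: no divisor's leading term divides it; move -64a to the remainder.
  leading term b^2: subtract (-1/2b)·f_2 from -2b^2 - 72b → -80b
  leading term b: subtract (-20)·f_2 from -80b → -320
  leading term 1: no divisor's leading term divides it; move -320 to the remainder.
  remainder -64a - 320 ≠ 0; add h_4 = -64a - 320 to the basis.

The other S-polynomials (S(f_1,f_2), S(f_2,f_3), S(f_1,h_4), S(f_2,h_4), S(f_3,h_4)) all reduce to 0 modulo the current basis, so we have a Gröbner basis.
Inter-reduce: drop elements whose leading term is divisible by another's, tail-reduce, and make monic.
Reduced Gröbner basis: {a + 5, b - 4}.

Since the basis is lex-ordered, b - 4 is univariate in b. Its roots are {4}. Back-substituting each root into the other basis elements fixes the other coordinates.
  b = 4: the earlier basis element becomes a + 5 = 0, giving a = -5 — point (-5, 4).
Each listed point satisfies every original equation (direct substitution).

{(-5, 4)}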